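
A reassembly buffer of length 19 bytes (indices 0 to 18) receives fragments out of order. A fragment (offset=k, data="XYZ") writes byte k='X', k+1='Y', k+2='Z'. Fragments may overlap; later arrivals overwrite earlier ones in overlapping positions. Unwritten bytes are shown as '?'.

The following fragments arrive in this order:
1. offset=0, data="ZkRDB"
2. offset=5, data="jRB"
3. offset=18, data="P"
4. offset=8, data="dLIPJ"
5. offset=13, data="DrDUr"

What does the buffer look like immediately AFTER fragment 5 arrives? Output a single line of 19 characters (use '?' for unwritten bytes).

Fragment 1: offset=0 data="ZkRDB" -> buffer=ZkRDB??????????????
Fragment 2: offset=5 data="jRB" -> buffer=ZkRDBjRB???????????
Fragment 3: offset=18 data="P" -> buffer=ZkRDBjRB??????????P
Fragment 4: offset=8 data="dLIPJ" -> buffer=ZkRDBjRBdLIPJ?????P
Fragment 5: offset=13 data="DrDUr" -> buffer=ZkRDBjRBdLIPJDrDUrP

Answer: ZkRDBjRBdLIPJDrDUrP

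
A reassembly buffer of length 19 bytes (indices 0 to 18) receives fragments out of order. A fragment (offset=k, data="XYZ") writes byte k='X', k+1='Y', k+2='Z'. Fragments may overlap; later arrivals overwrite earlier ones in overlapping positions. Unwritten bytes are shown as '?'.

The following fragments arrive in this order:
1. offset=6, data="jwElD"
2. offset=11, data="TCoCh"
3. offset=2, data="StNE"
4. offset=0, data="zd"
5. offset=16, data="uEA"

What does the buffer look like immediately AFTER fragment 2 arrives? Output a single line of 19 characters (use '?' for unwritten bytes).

Fragment 1: offset=6 data="jwElD" -> buffer=??????jwElD????????
Fragment 2: offset=11 data="TCoCh" -> buffer=??????jwElDTCoCh???

Answer: ??????jwElDTCoCh???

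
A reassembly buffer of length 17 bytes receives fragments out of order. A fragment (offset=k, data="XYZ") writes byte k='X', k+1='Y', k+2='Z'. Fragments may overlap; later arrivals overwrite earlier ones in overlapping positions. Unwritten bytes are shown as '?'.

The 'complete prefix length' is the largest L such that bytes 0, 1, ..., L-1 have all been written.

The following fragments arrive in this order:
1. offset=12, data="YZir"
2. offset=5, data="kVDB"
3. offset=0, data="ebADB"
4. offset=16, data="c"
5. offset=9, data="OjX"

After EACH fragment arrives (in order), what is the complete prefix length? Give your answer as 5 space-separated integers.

Answer: 0 0 9 9 17

Derivation:
Fragment 1: offset=12 data="YZir" -> buffer=????????????YZir? -> prefix_len=0
Fragment 2: offset=5 data="kVDB" -> buffer=?????kVDB???YZir? -> prefix_len=0
Fragment 3: offset=0 data="ebADB" -> buffer=ebADBkVDB???YZir? -> prefix_len=9
Fragment 4: offset=16 data="c" -> buffer=ebADBkVDB???YZirc -> prefix_len=9
Fragment 5: offset=9 data="OjX" -> buffer=ebADBkVDBOjXYZirc -> prefix_len=17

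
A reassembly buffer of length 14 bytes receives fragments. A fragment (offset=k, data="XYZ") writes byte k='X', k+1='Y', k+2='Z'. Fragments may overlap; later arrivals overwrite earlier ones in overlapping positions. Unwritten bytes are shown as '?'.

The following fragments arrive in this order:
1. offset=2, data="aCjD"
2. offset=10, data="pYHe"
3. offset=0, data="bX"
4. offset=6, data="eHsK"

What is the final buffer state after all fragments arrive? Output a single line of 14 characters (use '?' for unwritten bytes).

Answer: bXaCjDeHsKpYHe

Derivation:
Fragment 1: offset=2 data="aCjD" -> buffer=??aCjD????????
Fragment 2: offset=10 data="pYHe" -> buffer=??aCjD????pYHe
Fragment 3: offset=0 data="bX" -> buffer=bXaCjD????pYHe
Fragment 4: offset=6 data="eHsK" -> buffer=bXaCjDeHsKpYHe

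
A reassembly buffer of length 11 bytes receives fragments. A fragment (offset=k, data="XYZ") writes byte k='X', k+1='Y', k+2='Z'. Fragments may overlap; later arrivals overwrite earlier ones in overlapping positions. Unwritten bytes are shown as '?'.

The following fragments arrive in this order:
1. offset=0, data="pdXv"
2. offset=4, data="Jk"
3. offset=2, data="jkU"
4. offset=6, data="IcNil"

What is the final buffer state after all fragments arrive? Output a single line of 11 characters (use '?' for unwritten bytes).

Answer: pdjkUkIcNil

Derivation:
Fragment 1: offset=0 data="pdXv" -> buffer=pdXv???????
Fragment 2: offset=4 data="Jk" -> buffer=pdXvJk?????
Fragment 3: offset=2 data="jkU" -> buffer=pdjkUk?????
Fragment 4: offset=6 data="IcNil" -> buffer=pdjkUkIcNil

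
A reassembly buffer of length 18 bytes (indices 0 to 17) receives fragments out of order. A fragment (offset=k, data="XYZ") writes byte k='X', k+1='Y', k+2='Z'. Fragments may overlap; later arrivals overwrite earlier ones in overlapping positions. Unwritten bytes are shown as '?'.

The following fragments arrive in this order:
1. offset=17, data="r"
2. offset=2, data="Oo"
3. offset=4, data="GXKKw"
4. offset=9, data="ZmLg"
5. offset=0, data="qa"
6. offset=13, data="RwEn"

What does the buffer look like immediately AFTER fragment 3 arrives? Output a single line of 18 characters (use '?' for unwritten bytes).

Answer: ??OoGXKKw????????r

Derivation:
Fragment 1: offset=17 data="r" -> buffer=?????????????????r
Fragment 2: offset=2 data="Oo" -> buffer=??Oo?????????????r
Fragment 3: offset=4 data="GXKKw" -> buffer=??OoGXKKw????????r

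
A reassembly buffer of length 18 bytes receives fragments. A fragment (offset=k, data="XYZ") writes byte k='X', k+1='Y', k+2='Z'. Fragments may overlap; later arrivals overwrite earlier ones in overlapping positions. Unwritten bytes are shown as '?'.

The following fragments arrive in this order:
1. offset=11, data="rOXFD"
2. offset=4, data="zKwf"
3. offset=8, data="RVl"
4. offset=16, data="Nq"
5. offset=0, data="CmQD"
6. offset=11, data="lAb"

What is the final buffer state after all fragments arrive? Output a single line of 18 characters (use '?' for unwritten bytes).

Fragment 1: offset=11 data="rOXFD" -> buffer=???????????rOXFD??
Fragment 2: offset=4 data="zKwf" -> buffer=????zKwf???rOXFD??
Fragment 3: offset=8 data="RVl" -> buffer=????zKwfRVlrOXFD??
Fragment 4: offset=16 data="Nq" -> buffer=????zKwfRVlrOXFDNq
Fragment 5: offset=0 data="CmQD" -> buffer=CmQDzKwfRVlrOXFDNq
Fragment 6: offset=11 data="lAb" -> buffer=CmQDzKwfRVllAbFDNq

Answer: CmQDzKwfRVllAbFDNq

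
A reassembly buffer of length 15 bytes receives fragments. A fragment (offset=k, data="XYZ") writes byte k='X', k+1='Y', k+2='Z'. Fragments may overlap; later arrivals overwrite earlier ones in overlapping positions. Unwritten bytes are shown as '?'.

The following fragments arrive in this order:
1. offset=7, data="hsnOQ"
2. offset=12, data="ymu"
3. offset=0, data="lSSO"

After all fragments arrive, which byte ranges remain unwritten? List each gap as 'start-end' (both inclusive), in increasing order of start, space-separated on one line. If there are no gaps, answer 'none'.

Answer: 4-6

Derivation:
Fragment 1: offset=7 len=5
Fragment 2: offset=12 len=3
Fragment 3: offset=0 len=4
Gaps: 4-6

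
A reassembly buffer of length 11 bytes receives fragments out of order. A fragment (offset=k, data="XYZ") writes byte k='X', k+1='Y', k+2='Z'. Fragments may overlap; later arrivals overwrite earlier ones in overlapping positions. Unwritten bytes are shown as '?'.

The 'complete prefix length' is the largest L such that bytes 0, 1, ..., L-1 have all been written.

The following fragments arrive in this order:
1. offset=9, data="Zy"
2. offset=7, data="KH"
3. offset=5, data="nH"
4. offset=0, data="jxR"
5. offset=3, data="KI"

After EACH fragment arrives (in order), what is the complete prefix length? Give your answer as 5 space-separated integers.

Answer: 0 0 0 3 11

Derivation:
Fragment 1: offset=9 data="Zy" -> buffer=?????????Zy -> prefix_len=0
Fragment 2: offset=7 data="KH" -> buffer=???????KHZy -> prefix_len=0
Fragment 3: offset=5 data="nH" -> buffer=?????nHKHZy -> prefix_len=0
Fragment 4: offset=0 data="jxR" -> buffer=jxR??nHKHZy -> prefix_len=3
Fragment 5: offset=3 data="KI" -> buffer=jxRKInHKHZy -> prefix_len=11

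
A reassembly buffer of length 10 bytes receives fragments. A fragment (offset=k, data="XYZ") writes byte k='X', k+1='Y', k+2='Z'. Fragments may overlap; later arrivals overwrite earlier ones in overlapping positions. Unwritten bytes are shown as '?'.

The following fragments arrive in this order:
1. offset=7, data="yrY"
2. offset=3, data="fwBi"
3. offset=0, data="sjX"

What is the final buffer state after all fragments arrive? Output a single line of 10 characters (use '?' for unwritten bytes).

Answer: sjXfwBiyrY

Derivation:
Fragment 1: offset=7 data="yrY" -> buffer=???????yrY
Fragment 2: offset=3 data="fwBi" -> buffer=???fwBiyrY
Fragment 3: offset=0 data="sjX" -> buffer=sjXfwBiyrY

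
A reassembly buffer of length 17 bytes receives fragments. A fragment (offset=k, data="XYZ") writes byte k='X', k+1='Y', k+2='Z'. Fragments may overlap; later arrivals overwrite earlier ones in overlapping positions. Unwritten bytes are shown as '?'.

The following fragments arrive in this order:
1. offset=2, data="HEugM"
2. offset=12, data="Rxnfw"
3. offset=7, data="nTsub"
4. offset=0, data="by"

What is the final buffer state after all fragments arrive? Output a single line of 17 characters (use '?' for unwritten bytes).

Fragment 1: offset=2 data="HEugM" -> buffer=??HEugM??????????
Fragment 2: offset=12 data="Rxnfw" -> buffer=??HEugM?????Rxnfw
Fragment 3: offset=7 data="nTsub" -> buffer=??HEugMnTsubRxnfw
Fragment 4: offset=0 data="by" -> buffer=byHEugMnTsubRxnfw

Answer: byHEugMnTsubRxnfw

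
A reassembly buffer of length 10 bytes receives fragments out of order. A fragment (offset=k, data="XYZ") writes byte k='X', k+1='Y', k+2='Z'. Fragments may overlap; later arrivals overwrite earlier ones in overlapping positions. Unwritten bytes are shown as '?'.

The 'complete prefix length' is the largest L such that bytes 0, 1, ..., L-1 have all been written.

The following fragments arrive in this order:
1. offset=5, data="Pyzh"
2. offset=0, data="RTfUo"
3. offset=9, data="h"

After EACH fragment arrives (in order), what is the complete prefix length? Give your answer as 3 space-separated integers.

Answer: 0 9 10

Derivation:
Fragment 1: offset=5 data="Pyzh" -> buffer=?????Pyzh? -> prefix_len=0
Fragment 2: offset=0 data="RTfUo" -> buffer=RTfUoPyzh? -> prefix_len=9
Fragment 3: offset=9 data="h" -> buffer=RTfUoPyzhh -> prefix_len=10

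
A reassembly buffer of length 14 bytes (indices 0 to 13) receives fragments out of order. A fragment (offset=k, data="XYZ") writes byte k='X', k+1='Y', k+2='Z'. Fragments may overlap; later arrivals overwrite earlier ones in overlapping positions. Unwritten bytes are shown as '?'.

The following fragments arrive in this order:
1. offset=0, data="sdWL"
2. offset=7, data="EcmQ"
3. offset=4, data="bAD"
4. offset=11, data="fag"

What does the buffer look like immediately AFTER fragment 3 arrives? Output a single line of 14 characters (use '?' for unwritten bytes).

Answer: sdWLbADEcmQ???

Derivation:
Fragment 1: offset=0 data="sdWL" -> buffer=sdWL??????????
Fragment 2: offset=7 data="EcmQ" -> buffer=sdWL???EcmQ???
Fragment 3: offset=4 data="bAD" -> buffer=sdWLbADEcmQ???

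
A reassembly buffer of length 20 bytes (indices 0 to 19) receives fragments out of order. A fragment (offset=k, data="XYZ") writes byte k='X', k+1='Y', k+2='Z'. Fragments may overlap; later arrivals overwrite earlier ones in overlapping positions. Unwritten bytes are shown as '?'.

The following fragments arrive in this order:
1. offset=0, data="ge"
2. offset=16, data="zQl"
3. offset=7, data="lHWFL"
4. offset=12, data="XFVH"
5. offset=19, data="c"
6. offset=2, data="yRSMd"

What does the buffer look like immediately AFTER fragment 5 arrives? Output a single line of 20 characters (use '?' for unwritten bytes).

Fragment 1: offset=0 data="ge" -> buffer=ge??????????????????
Fragment 2: offset=16 data="zQl" -> buffer=ge??????????????zQl?
Fragment 3: offset=7 data="lHWFL" -> buffer=ge?????lHWFL????zQl?
Fragment 4: offset=12 data="XFVH" -> buffer=ge?????lHWFLXFVHzQl?
Fragment 5: offset=19 data="c" -> buffer=ge?????lHWFLXFVHzQlc

Answer: ge?????lHWFLXFVHzQlc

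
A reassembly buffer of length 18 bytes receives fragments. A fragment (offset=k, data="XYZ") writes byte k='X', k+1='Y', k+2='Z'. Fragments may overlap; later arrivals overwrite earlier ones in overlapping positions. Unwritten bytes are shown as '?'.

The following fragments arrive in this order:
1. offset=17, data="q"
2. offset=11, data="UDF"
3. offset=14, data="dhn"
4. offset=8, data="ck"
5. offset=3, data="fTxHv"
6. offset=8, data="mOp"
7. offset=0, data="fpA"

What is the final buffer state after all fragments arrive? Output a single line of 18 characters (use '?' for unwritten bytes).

Fragment 1: offset=17 data="q" -> buffer=?????????????????q
Fragment 2: offset=11 data="UDF" -> buffer=???????????UDF???q
Fragment 3: offset=14 data="dhn" -> buffer=???????????UDFdhnq
Fragment 4: offset=8 data="ck" -> buffer=????????ck?UDFdhnq
Fragment 5: offset=3 data="fTxHv" -> buffer=???fTxHvck?UDFdhnq
Fragment 6: offset=8 data="mOp" -> buffer=???fTxHvmOpUDFdhnq
Fragment 7: offset=0 data="fpA" -> buffer=fpAfTxHvmOpUDFdhnq

Answer: fpAfTxHvmOpUDFdhnq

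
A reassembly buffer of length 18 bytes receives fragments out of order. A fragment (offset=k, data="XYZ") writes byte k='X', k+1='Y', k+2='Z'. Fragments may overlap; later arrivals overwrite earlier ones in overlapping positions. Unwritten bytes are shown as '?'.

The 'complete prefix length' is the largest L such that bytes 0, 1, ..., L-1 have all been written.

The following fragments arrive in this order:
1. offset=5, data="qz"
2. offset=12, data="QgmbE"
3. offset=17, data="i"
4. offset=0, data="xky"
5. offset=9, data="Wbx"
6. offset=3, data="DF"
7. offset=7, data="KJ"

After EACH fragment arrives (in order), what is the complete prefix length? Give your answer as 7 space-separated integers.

Answer: 0 0 0 3 3 7 18

Derivation:
Fragment 1: offset=5 data="qz" -> buffer=?????qz??????????? -> prefix_len=0
Fragment 2: offset=12 data="QgmbE" -> buffer=?????qz?????QgmbE? -> prefix_len=0
Fragment 3: offset=17 data="i" -> buffer=?????qz?????QgmbEi -> prefix_len=0
Fragment 4: offset=0 data="xky" -> buffer=xky??qz?????QgmbEi -> prefix_len=3
Fragment 5: offset=9 data="Wbx" -> buffer=xky??qz??WbxQgmbEi -> prefix_len=3
Fragment 6: offset=3 data="DF" -> buffer=xkyDFqz??WbxQgmbEi -> prefix_len=7
Fragment 7: offset=7 data="KJ" -> buffer=xkyDFqzKJWbxQgmbEi -> prefix_len=18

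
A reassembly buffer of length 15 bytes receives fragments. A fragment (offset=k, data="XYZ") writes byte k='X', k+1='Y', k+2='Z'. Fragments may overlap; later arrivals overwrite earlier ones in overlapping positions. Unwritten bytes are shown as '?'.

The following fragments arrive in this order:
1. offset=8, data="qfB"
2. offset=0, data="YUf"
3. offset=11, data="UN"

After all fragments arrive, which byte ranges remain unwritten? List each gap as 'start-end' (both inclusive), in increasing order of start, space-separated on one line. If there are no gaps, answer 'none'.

Answer: 3-7 13-14

Derivation:
Fragment 1: offset=8 len=3
Fragment 2: offset=0 len=3
Fragment 3: offset=11 len=2
Gaps: 3-7 13-14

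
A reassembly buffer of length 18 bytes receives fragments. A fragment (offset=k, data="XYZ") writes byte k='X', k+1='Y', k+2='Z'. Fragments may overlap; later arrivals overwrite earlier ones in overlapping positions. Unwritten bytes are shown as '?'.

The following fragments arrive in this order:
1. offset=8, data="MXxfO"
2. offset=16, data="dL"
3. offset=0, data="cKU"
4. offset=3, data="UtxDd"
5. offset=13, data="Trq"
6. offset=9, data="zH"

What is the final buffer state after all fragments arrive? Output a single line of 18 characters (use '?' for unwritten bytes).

Fragment 1: offset=8 data="MXxfO" -> buffer=????????MXxfO?????
Fragment 2: offset=16 data="dL" -> buffer=????????MXxfO???dL
Fragment 3: offset=0 data="cKU" -> buffer=cKU?????MXxfO???dL
Fragment 4: offset=3 data="UtxDd" -> buffer=cKUUtxDdMXxfO???dL
Fragment 5: offset=13 data="Trq" -> buffer=cKUUtxDdMXxfOTrqdL
Fragment 6: offset=9 data="zH" -> buffer=cKUUtxDdMzHfOTrqdL

Answer: cKUUtxDdMzHfOTrqdL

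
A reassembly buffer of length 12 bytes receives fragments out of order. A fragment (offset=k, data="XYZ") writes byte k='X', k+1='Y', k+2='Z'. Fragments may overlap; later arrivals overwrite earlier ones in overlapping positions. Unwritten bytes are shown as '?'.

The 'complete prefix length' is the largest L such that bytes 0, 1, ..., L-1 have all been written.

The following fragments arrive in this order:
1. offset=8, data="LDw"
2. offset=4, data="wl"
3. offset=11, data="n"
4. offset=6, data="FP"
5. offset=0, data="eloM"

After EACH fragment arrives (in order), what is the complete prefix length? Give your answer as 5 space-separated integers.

Fragment 1: offset=8 data="LDw" -> buffer=????????LDw? -> prefix_len=0
Fragment 2: offset=4 data="wl" -> buffer=????wl??LDw? -> prefix_len=0
Fragment 3: offset=11 data="n" -> buffer=????wl??LDwn -> prefix_len=0
Fragment 4: offset=6 data="FP" -> buffer=????wlFPLDwn -> prefix_len=0
Fragment 5: offset=0 data="eloM" -> buffer=eloMwlFPLDwn -> prefix_len=12

Answer: 0 0 0 0 12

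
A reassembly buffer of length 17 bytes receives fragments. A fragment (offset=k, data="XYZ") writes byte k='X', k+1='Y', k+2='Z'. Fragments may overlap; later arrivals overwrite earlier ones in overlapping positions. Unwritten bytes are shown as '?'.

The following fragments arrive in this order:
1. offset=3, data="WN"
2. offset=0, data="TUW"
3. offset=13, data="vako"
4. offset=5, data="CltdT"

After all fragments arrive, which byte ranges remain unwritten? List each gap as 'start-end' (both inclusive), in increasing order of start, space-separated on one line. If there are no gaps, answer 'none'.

Fragment 1: offset=3 len=2
Fragment 2: offset=0 len=3
Fragment 3: offset=13 len=4
Fragment 4: offset=5 len=5
Gaps: 10-12

Answer: 10-12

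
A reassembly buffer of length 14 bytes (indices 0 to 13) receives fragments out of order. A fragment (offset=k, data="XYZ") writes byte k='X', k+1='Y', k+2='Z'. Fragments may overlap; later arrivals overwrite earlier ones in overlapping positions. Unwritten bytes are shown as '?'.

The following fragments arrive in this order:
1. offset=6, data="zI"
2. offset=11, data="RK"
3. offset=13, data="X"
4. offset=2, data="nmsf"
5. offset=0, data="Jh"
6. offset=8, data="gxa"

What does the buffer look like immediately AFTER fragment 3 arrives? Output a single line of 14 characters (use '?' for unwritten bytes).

Answer: ??????zI???RKX

Derivation:
Fragment 1: offset=6 data="zI" -> buffer=??????zI??????
Fragment 2: offset=11 data="RK" -> buffer=??????zI???RK?
Fragment 3: offset=13 data="X" -> buffer=??????zI???RKX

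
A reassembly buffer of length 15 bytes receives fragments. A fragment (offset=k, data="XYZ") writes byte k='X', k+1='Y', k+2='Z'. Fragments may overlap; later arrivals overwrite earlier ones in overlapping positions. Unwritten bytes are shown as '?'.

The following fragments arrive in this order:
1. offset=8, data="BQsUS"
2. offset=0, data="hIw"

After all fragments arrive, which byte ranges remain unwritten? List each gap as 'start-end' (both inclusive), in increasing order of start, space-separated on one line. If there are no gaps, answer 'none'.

Answer: 3-7 13-14

Derivation:
Fragment 1: offset=8 len=5
Fragment 2: offset=0 len=3
Gaps: 3-7 13-14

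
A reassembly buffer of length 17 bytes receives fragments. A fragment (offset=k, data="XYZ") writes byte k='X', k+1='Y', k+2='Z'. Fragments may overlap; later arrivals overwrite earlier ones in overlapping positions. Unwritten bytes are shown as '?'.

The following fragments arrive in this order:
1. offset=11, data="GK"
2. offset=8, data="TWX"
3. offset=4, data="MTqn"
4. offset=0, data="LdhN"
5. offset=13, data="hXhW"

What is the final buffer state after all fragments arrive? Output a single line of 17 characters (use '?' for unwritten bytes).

Fragment 1: offset=11 data="GK" -> buffer=???????????GK????
Fragment 2: offset=8 data="TWX" -> buffer=????????TWXGK????
Fragment 3: offset=4 data="MTqn" -> buffer=????MTqnTWXGK????
Fragment 4: offset=0 data="LdhN" -> buffer=LdhNMTqnTWXGK????
Fragment 5: offset=13 data="hXhW" -> buffer=LdhNMTqnTWXGKhXhW

Answer: LdhNMTqnTWXGKhXhW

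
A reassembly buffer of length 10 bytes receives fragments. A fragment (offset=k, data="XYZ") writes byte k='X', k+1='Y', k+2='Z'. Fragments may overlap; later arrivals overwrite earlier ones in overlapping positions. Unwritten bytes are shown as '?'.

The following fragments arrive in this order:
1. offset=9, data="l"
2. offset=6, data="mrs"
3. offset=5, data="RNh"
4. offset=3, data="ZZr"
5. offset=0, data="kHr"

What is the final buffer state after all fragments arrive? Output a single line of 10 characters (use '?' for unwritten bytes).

Answer: kHrZZrNhsl

Derivation:
Fragment 1: offset=9 data="l" -> buffer=?????????l
Fragment 2: offset=6 data="mrs" -> buffer=??????mrsl
Fragment 3: offset=5 data="RNh" -> buffer=?????RNhsl
Fragment 4: offset=3 data="ZZr" -> buffer=???ZZrNhsl
Fragment 5: offset=0 data="kHr" -> buffer=kHrZZrNhsl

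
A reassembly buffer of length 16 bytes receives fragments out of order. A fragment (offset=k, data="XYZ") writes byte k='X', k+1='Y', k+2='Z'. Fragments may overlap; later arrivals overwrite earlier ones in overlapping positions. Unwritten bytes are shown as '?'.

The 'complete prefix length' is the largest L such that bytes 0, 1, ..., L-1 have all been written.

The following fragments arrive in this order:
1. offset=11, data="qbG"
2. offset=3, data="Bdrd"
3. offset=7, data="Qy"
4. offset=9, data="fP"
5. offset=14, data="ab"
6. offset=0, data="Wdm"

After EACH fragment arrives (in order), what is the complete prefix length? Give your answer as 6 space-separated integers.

Fragment 1: offset=11 data="qbG" -> buffer=???????????qbG?? -> prefix_len=0
Fragment 2: offset=3 data="Bdrd" -> buffer=???Bdrd????qbG?? -> prefix_len=0
Fragment 3: offset=7 data="Qy" -> buffer=???BdrdQy??qbG?? -> prefix_len=0
Fragment 4: offset=9 data="fP" -> buffer=???BdrdQyfPqbG?? -> prefix_len=0
Fragment 5: offset=14 data="ab" -> buffer=???BdrdQyfPqbGab -> prefix_len=0
Fragment 6: offset=0 data="Wdm" -> buffer=WdmBdrdQyfPqbGab -> prefix_len=16

Answer: 0 0 0 0 0 16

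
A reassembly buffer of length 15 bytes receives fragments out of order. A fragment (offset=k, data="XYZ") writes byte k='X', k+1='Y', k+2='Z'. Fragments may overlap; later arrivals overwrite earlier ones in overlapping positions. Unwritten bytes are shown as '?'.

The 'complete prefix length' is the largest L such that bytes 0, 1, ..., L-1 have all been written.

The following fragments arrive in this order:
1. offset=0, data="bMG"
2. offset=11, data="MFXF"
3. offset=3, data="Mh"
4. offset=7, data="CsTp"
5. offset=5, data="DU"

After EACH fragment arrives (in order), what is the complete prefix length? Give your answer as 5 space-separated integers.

Fragment 1: offset=0 data="bMG" -> buffer=bMG???????????? -> prefix_len=3
Fragment 2: offset=11 data="MFXF" -> buffer=bMG????????MFXF -> prefix_len=3
Fragment 3: offset=3 data="Mh" -> buffer=bMGMh??????MFXF -> prefix_len=5
Fragment 4: offset=7 data="CsTp" -> buffer=bMGMh??CsTpMFXF -> prefix_len=5
Fragment 5: offset=5 data="DU" -> buffer=bMGMhDUCsTpMFXF -> prefix_len=15

Answer: 3 3 5 5 15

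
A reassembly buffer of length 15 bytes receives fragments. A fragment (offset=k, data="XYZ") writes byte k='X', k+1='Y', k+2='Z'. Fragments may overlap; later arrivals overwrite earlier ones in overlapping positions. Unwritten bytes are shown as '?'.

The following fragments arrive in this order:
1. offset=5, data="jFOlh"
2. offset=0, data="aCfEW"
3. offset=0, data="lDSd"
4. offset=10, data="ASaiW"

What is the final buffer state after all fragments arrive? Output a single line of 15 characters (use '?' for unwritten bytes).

Answer: lDSdWjFOlhASaiW

Derivation:
Fragment 1: offset=5 data="jFOlh" -> buffer=?????jFOlh?????
Fragment 2: offset=0 data="aCfEW" -> buffer=aCfEWjFOlh?????
Fragment 3: offset=0 data="lDSd" -> buffer=lDSdWjFOlh?????
Fragment 4: offset=10 data="ASaiW" -> buffer=lDSdWjFOlhASaiW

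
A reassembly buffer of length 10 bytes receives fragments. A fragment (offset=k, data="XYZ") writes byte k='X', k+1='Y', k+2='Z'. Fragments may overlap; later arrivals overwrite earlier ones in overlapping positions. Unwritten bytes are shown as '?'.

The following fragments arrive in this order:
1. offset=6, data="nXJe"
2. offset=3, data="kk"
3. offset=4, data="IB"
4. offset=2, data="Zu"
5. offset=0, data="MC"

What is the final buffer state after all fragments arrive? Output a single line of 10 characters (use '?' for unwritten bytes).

Fragment 1: offset=6 data="nXJe" -> buffer=??????nXJe
Fragment 2: offset=3 data="kk" -> buffer=???kk?nXJe
Fragment 3: offset=4 data="IB" -> buffer=???kIBnXJe
Fragment 4: offset=2 data="Zu" -> buffer=??ZuIBnXJe
Fragment 5: offset=0 data="MC" -> buffer=MCZuIBnXJe

Answer: MCZuIBnXJe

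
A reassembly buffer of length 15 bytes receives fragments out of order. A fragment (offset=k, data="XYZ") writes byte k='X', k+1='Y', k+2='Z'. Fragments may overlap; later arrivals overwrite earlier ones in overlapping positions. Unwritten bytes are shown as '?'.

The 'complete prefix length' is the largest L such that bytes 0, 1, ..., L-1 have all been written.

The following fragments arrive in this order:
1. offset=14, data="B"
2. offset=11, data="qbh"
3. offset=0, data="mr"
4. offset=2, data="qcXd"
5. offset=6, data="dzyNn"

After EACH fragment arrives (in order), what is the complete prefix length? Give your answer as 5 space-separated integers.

Answer: 0 0 2 6 15

Derivation:
Fragment 1: offset=14 data="B" -> buffer=??????????????B -> prefix_len=0
Fragment 2: offset=11 data="qbh" -> buffer=???????????qbhB -> prefix_len=0
Fragment 3: offset=0 data="mr" -> buffer=mr?????????qbhB -> prefix_len=2
Fragment 4: offset=2 data="qcXd" -> buffer=mrqcXd?????qbhB -> prefix_len=6
Fragment 5: offset=6 data="dzyNn" -> buffer=mrqcXddzyNnqbhB -> prefix_len=15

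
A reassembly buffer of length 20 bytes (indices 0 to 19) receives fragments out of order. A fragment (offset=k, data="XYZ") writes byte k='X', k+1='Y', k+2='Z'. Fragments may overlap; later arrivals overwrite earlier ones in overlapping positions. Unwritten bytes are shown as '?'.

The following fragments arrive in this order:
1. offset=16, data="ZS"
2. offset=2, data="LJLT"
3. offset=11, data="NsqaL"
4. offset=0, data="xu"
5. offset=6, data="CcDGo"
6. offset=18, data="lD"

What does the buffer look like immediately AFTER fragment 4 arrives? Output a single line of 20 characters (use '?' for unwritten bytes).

Fragment 1: offset=16 data="ZS" -> buffer=????????????????ZS??
Fragment 2: offset=2 data="LJLT" -> buffer=??LJLT??????????ZS??
Fragment 3: offset=11 data="NsqaL" -> buffer=??LJLT?????NsqaLZS??
Fragment 4: offset=0 data="xu" -> buffer=xuLJLT?????NsqaLZS??

Answer: xuLJLT?????NsqaLZS??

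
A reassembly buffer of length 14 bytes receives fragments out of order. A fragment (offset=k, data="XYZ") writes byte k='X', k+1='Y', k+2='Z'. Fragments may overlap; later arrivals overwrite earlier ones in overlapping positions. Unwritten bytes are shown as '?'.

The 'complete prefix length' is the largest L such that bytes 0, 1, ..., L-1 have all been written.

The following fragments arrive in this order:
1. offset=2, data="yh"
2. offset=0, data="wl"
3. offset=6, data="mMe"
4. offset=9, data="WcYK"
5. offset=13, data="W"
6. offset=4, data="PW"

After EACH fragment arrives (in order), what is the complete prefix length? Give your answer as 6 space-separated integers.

Fragment 1: offset=2 data="yh" -> buffer=??yh?????????? -> prefix_len=0
Fragment 2: offset=0 data="wl" -> buffer=wlyh?????????? -> prefix_len=4
Fragment 3: offset=6 data="mMe" -> buffer=wlyh??mMe????? -> prefix_len=4
Fragment 4: offset=9 data="WcYK" -> buffer=wlyh??mMeWcYK? -> prefix_len=4
Fragment 5: offset=13 data="W" -> buffer=wlyh??mMeWcYKW -> prefix_len=4
Fragment 6: offset=4 data="PW" -> buffer=wlyhPWmMeWcYKW -> prefix_len=14

Answer: 0 4 4 4 4 14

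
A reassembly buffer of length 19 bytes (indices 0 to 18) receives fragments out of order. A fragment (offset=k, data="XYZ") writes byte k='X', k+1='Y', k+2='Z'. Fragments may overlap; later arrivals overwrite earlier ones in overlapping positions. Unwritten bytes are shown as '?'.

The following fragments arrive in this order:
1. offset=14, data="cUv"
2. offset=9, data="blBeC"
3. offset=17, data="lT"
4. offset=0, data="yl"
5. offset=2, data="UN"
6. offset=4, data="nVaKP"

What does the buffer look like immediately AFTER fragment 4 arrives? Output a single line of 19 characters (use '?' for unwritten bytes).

Fragment 1: offset=14 data="cUv" -> buffer=??????????????cUv??
Fragment 2: offset=9 data="blBeC" -> buffer=?????????blBeCcUv??
Fragment 3: offset=17 data="lT" -> buffer=?????????blBeCcUvlT
Fragment 4: offset=0 data="yl" -> buffer=yl???????blBeCcUvlT

Answer: yl???????blBeCcUvlT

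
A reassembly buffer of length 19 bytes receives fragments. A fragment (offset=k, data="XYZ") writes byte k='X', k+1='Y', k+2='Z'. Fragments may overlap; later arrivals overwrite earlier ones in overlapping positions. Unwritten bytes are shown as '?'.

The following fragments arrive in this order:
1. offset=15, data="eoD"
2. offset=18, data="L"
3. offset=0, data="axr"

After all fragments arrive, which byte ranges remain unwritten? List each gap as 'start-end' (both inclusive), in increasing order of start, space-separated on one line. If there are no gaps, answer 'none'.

Fragment 1: offset=15 len=3
Fragment 2: offset=18 len=1
Fragment 3: offset=0 len=3
Gaps: 3-14

Answer: 3-14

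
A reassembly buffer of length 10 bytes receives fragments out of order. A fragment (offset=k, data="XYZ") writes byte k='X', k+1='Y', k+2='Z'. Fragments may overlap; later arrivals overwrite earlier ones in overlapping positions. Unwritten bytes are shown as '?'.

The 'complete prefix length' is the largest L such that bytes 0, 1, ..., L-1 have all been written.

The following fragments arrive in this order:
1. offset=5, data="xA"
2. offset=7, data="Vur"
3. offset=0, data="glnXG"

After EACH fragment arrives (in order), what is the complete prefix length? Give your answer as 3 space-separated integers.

Fragment 1: offset=5 data="xA" -> buffer=?????xA??? -> prefix_len=0
Fragment 2: offset=7 data="Vur" -> buffer=?????xAVur -> prefix_len=0
Fragment 3: offset=0 data="glnXG" -> buffer=glnXGxAVur -> prefix_len=10

Answer: 0 0 10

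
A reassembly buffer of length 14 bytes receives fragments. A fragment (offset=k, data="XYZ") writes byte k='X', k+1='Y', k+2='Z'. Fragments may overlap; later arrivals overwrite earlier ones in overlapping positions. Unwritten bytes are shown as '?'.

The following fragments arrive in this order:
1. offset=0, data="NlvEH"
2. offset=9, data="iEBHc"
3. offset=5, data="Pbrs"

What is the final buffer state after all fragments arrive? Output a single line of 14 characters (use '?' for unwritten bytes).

Answer: NlvEHPbrsiEBHc

Derivation:
Fragment 1: offset=0 data="NlvEH" -> buffer=NlvEH?????????
Fragment 2: offset=9 data="iEBHc" -> buffer=NlvEH????iEBHc
Fragment 3: offset=5 data="Pbrs" -> buffer=NlvEHPbrsiEBHc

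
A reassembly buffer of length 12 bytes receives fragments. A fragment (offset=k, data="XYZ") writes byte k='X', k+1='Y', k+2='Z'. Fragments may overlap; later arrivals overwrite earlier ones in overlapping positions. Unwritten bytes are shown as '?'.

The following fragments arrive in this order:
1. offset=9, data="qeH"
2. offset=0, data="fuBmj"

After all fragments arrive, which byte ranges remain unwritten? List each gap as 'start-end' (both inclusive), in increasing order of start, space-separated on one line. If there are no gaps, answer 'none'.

Answer: 5-8

Derivation:
Fragment 1: offset=9 len=3
Fragment 2: offset=0 len=5
Gaps: 5-8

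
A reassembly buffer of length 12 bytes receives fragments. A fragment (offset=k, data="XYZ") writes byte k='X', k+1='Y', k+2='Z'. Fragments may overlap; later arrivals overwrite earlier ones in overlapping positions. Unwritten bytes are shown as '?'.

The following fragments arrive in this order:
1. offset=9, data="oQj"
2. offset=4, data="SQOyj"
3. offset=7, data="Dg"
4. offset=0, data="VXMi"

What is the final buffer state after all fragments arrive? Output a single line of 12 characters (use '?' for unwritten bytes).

Answer: VXMiSQODgoQj

Derivation:
Fragment 1: offset=9 data="oQj" -> buffer=?????????oQj
Fragment 2: offset=4 data="SQOyj" -> buffer=????SQOyjoQj
Fragment 3: offset=7 data="Dg" -> buffer=????SQODgoQj
Fragment 4: offset=0 data="VXMi" -> buffer=VXMiSQODgoQj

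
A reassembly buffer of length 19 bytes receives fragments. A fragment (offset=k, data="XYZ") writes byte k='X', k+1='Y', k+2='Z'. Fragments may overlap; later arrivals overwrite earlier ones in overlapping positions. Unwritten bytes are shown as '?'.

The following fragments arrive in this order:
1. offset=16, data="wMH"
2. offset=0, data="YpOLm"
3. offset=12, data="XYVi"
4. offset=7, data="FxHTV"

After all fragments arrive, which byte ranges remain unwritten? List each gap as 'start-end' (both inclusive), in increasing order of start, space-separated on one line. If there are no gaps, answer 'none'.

Fragment 1: offset=16 len=3
Fragment 2: offset=0 len=5
Fragment 3: offset=12 len=4
Fragment 4: offset=7 len=5
Gaps: 5-6

Answer: 5-6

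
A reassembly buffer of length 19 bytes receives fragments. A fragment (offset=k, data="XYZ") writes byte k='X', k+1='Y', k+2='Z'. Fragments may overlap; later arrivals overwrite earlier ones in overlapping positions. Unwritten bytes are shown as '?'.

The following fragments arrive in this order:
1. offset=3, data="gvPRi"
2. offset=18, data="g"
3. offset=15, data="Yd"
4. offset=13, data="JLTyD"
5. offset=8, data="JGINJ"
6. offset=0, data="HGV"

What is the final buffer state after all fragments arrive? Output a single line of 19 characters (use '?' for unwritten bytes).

Answer: HGVgvPRiJGINJJLTyDg

Derivation:
Fragment 1: offset=3 data="gvPRi" -> buffer=???gvPRi???????????
Fragment 2: offset=18 data="g" -> buffer=???gvPRi??????????g
Fragment 3: offset=15 data="Yd" -> buffer=???gvPRi???????Yd?g
Fragment 4: offset=13 data="JLTyD" -> buffer=???gvPRi?????JLTyDg
Fragment 5: offset=8 data="JGINJ" -> buffer=???gvPRiJGINJJLTyDg
Fragment 6: offset=0 data="HGV" -> buffer=HGVgvPRiJGINJJLTyDg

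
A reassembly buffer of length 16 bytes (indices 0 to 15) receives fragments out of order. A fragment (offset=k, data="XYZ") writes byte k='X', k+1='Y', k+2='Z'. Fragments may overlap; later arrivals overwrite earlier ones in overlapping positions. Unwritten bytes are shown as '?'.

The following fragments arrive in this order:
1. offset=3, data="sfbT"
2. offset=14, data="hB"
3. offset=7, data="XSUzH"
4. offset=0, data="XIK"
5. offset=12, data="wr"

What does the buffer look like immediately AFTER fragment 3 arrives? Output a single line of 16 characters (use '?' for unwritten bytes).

Fragment 1: offset=3 data="sfbT" -> buffer=???sfbT?????????
Fragment 2: offset=14 data="hB" -> buffer=???sfbT???????hB
Fragment 3: offset=7 data="XSUzH" -> buffer=???sfbTXSUzH??hB

Answer: ???sfbTXSUzH??hB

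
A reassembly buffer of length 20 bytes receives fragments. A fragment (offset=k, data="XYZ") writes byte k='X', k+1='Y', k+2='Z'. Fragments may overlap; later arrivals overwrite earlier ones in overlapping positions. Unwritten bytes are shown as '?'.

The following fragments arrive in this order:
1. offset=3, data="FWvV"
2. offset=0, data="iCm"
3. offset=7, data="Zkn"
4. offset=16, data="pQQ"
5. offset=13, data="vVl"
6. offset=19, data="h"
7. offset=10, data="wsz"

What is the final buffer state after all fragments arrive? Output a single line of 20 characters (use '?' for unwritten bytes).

Fragment 1: offset=3 data="FWvV" -> buffer=???FWvV?????????????
Fragment 2: offset=0 data="iCm" -> buffer=iCmFWvV?????????????
Fragment 3: offset=7 data="Zkn" -> buffer=iCmFWvVZkn??????????
Fragment 4: offset=16 data="pQQ" -> buffer=iCmFWvVZkn??????pQQ?
Fragment 5: offset=13 data="vVl" -> buffer=iCmFWvVZkn???vVlpQQ?
Fragment 6: offset=19 data="h" -> buffer=iCmFWvVZkn???vVlpQQh
Fragment 7: offset=10 data="wsz" -> buffer=iCmFWvVZknwszvVlpQQh

Answer: iCmFWvVZknwszvVlpQQh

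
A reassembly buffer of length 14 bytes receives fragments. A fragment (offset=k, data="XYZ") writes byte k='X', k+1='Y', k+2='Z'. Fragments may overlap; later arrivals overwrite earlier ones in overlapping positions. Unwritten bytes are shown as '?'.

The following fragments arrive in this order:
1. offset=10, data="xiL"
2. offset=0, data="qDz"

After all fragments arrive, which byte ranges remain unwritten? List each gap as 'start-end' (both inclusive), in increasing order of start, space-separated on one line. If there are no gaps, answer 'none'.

Answer: 3-9 13-13

Derivation:
Fragment 1: offset=10 len=3
Fragment 2: offset=0 len=3
Gaps: 3-9 13-13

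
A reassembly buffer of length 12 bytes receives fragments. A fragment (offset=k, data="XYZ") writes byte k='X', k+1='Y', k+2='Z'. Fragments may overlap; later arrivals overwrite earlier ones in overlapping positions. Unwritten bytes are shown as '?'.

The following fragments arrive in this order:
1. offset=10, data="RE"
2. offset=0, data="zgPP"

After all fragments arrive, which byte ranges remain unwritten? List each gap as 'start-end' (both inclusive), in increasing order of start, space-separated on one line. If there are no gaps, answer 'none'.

Answer: 4-9

Derivation:
Fragment 1: offset=10 len=2
Fragment 2: offset=0 len=4
Gaps: 4-9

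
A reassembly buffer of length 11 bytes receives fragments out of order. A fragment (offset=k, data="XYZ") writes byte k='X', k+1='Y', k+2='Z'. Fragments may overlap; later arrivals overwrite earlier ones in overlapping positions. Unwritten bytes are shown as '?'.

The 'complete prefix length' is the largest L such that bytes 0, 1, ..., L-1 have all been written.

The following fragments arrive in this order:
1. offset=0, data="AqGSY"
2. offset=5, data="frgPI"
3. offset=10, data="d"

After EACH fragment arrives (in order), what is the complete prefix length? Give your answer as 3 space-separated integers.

Answer: 5 10 11

Derivation:
Fragment 1: offset=0 data="AqGSY" -> buffer=AqGSY?????? -> prefix_len=5
Fragment 2: offset=5 data="frgPI" -> buffer=AqGSYfrgPI? -> prefix_len=10
Fragment 3: offset=10 data="d" -> buffer=AqGSYfrgPId -> prefix_len=11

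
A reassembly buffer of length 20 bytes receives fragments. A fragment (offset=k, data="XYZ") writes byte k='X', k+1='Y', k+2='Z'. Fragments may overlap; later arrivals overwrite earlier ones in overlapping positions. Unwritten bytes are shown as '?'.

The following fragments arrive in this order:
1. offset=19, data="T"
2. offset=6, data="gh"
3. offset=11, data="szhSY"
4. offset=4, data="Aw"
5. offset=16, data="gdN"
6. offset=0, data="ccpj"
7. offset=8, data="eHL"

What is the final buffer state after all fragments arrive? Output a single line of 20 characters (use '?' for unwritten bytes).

Fragment 1: offset=19 data="T" -> buffer=???????????????????T
Fragment 2: offset=6 data="gh" -> buffer=??????gh???????????T
Fragment 3: offset=11 data="szhSY" -> buffer=??????gh???szhSY???T
Fragment 4: offset=4 data="Aw" -> buffer=????Awgh???szhSY???T
Fragment 5: offset=16 data="gdN" -> buffer=????Awgh???szhSYgdNT
Fragment 6: offset=0 data="ccpj" -> buffer=ccpjAwgh???szhSYgdNT
Fragment 7: offset=8 data="eHL" -> buffer=ccpjAwgheHLszhSYgdNT

Answer: ccpjAwgheHLszhSYgdNT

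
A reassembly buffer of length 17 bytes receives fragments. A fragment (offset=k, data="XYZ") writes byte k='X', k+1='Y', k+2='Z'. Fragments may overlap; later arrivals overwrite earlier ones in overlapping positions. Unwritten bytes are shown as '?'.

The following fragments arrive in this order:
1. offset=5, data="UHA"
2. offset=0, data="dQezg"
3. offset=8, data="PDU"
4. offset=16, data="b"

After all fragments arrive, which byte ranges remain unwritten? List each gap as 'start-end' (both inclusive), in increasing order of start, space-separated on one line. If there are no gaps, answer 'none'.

Answer: 11-15

Derivation:
Fragment 1: offset=5 len=3
Fragment 2: offset=0 len=5
Fragment 3: offset=8 len=3
Fragment 4: offset=16 len=1
Gaps: 11-15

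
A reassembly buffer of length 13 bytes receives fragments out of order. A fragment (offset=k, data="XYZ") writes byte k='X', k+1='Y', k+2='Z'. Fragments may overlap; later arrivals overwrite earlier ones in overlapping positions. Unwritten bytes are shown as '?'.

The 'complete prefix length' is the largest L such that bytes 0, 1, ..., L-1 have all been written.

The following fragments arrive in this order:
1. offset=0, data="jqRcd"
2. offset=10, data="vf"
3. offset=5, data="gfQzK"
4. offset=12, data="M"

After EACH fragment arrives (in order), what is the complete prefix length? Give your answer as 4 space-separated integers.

Answer: 5 5 12 13

Derivation:
Fragment 1: offset=0 data="jqRcd" -> buffer=jqRcd???????? -> prefix_len=5
Fragment 2: offset=10 data="vf" -> buffer=jqRcd?????vf? -> prefix_len=5
Fragment 3: offset=5 data="gfQzK" -> buffer=jqRcdgfQzKvf? -> prefix_len=12
Fragment 4: offset=12 data="M" -> buffer=jqRcdgfQzKvfM -> prefix_len=13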